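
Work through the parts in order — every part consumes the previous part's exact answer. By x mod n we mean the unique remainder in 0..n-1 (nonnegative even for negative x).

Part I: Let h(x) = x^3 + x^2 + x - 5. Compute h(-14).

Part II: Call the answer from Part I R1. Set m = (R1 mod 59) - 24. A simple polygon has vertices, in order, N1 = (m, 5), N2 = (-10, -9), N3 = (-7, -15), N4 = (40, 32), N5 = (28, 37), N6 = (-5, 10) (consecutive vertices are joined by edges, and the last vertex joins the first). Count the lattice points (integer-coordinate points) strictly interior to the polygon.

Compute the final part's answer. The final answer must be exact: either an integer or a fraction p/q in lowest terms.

Part I: 1*(-14)^3 + 1*(-14)^2 + 1*(-14)^1 - 5 = (-2744) + (196) + (-14) + (-5) = -2567; answer -2567
Part II: R1 = -2567; m = 5; cross terms: (5*-9 - -10*5)=5, (-10*-15 - -7*-9)=87, (-7*32 - 40*-15)=376, (40*37 - 28*32)=584, (28*10 - -5*37)=465, (-5*5 - 5*10)=-75; twice the area = |1442| = 1442; area = 721; boundary points = 1 + 3 + 47 + 1 + 3 + 5 = 60; strictly interior points = area - boundary/2 + 1 = 692; answer 692

692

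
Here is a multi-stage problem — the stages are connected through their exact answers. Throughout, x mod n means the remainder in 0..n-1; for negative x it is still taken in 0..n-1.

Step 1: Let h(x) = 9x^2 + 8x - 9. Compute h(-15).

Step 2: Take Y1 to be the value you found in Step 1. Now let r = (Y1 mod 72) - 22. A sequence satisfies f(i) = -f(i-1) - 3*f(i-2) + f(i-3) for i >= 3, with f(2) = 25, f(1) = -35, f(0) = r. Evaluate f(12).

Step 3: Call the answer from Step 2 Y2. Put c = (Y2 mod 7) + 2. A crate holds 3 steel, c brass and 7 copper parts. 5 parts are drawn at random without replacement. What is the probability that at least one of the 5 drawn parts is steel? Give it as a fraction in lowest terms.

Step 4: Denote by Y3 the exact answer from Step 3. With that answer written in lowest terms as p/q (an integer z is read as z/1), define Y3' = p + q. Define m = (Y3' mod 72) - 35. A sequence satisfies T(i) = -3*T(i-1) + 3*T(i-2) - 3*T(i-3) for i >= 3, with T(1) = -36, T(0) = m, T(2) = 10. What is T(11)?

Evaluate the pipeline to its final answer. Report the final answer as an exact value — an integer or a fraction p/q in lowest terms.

-9026343

Step 1: 9*(-15)^2 + 8*(-15)^1 - 9 = (2025) + (-120) + (-9) = 1896; answer 1896
Step 2: Y1 = 1896; r = 2; f(3) = -1*(25) - 3*(-35) + 1*(2) = 82; iterating: f(3)=82, f(4)=-192, f(5)=-29, f(6)=687, f(7)=-792, f(8)=-1298, f(9)=4361, f(10)=-1259, f(11)=-13122, f(12)=21260; answer 21260
Step 3: Y2 = 21260; c = 3; total draws C(13,5) = 1287; complement C(10,5) = 252; favorable 1287 - 252 = 1035; P = 115/143; answer 115/143
Step 4: Y3 = 115/143; threaded value p + q = 258; m = 7; T(3) = -3*(10) + 3*(-36) - 3*(7) = -159; iterating: T(3)=-159, T(4)=615, T(5)=-2352, T(6)=9378, T(7)=-37035, T(8)=146295, T(9)=-578124, T(10)=2284362, T(11)=-9026343; answer -9026343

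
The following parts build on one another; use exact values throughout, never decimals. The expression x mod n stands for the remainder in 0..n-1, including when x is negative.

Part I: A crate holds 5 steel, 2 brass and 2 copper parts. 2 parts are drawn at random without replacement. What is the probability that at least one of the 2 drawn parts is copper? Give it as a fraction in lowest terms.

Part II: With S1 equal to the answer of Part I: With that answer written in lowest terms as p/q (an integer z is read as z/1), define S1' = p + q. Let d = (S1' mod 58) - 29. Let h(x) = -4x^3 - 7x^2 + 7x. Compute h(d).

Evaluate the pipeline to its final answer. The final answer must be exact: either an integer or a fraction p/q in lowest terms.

Part I: total draws C(9,2) = 36; complement C(7,2) = 21; favorable 36 - 21 = 15; P = 5/12; answer 5/12
Part II: S1 = 5/12; threaded value p + q = 17; d = -12; -4*(-12)^3 - 7*(-12)^2 + 7*(-12)^1 = (6912) + (-1008) + (-84) = 5820; answer 5820

5820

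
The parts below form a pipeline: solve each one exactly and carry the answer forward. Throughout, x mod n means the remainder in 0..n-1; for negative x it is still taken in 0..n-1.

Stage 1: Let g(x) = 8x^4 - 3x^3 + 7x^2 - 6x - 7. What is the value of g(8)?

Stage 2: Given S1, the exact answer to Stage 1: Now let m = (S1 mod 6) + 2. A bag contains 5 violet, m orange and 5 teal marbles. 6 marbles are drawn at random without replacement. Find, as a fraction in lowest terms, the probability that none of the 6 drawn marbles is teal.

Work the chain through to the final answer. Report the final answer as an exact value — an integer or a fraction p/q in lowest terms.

33/442

Stage 1: 8*(8)^4 - 3*(8)^3 + 7*(8)^2 - 6*(8)^1 - 7 = (32768) + (-1536) + (448) + (-48) + (-7) = 31625; answer 31625
Stage 2: S1 = 31625; m = 7; total draws C(17,6) = 12376; favorable C(12,6) = 924; P = 33/442; answer 33/442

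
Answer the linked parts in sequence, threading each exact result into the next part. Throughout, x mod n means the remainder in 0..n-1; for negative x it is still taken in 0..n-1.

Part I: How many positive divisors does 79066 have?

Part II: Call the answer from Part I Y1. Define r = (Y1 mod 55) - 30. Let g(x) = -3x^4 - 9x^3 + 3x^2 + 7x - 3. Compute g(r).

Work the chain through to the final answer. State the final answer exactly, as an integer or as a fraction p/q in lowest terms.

Part I: 79066 = 2 * 13 * 3041; number of divisors = (1+1) * (1+1) * (1+1) = 8; answer 8
Part II: Y1 = 8; r = -22; -3*(-22)^4 - 9*(-22)^3 + 3*(-22)^2 + 7*(-22)^1 - 3 = (-702768) + (95832) + (1452) + (-154) + (-3) = -605641; answer -605641

-605641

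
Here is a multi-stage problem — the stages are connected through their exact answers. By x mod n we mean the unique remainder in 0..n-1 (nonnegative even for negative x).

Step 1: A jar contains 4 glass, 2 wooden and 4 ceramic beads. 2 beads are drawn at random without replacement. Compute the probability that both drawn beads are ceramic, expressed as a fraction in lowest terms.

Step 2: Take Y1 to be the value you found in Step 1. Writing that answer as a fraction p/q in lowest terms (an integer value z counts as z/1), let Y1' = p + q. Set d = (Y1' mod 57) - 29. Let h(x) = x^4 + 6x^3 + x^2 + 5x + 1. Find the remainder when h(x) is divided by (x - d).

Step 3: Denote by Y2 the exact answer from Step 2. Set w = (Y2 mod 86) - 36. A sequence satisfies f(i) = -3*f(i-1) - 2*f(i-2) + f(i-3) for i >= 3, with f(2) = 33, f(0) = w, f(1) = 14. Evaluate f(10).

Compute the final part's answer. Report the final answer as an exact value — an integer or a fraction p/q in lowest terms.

3076

Step 1: total draws C(10,2) = 45; favorable C(4,2) = 6; P = 2/15; answer 2/15
Step 2: Y1 = 2/15; threaded value p + q = 17; d = -12; remainder = value at the root: 1*(-12)^4 + 6*(-12)^3 + 1*(-12)^2 + 5*(-12)^1 + 1 = (20736) + (-10368) + (144) + (-60) + (1) = 10453; answer 10453
Step 3: Y2 = 10453; w = 11; f(3) = -3*(33) - 2*(14) + 1*(11) = -116; iterating: f(3)=-116, f(4)=296, f(5)=-623, f(6)=1161, f(7)=-1941, f(8)=2878, f(9)=-3591, f(10)=3076; answer 3076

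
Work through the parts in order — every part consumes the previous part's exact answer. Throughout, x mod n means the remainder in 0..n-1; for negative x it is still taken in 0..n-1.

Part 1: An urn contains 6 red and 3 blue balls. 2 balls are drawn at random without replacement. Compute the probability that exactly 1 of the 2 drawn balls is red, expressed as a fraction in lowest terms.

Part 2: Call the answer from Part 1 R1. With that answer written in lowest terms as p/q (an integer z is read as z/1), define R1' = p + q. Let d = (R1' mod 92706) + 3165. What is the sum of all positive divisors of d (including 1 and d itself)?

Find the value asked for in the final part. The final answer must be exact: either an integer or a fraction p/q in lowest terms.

Part 1: total draws C(9,2) = 36; favorable C(6,1)*C(3,1) = 18; P = 1/2; answer 1/2
Part 2: R1 = 1/2; threaded value p + q = 3; d = 3168; 3168 = 2^5 * 3^2 * 11; sigma = (1 + 2 + 4 + 8 + 16 + 32) * (1 + 3 + 9) * (1 + 11) = 63 * 13 * 12 = 9828; answer 9828

9828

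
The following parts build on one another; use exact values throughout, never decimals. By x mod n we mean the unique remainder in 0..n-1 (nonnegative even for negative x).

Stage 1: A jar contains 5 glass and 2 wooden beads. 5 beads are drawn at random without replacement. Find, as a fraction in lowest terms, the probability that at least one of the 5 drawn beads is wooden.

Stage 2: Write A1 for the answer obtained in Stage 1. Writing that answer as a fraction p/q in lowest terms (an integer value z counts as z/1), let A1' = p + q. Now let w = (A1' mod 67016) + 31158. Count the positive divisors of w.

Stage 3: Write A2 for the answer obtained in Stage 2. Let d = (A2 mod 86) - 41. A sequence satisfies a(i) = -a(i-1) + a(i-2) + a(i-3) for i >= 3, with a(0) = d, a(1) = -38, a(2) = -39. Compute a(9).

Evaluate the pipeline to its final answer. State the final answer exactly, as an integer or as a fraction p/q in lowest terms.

-30

Stage 1: total draws C(7,5) = 21; complement C(5,5) = 1; favorable 21 - 1 = 20; P = 20/21; answer 20/21
Stage 2: A1 = 20/21; threaded value p + q = 41; w = 31199; 31199 = 7 * 4457; number of divisors = (1+1) * (1+1) = 4; answer 4
Stage 3: A2 = 4; d = -37; a(3) = -1*(-39) + 1*(-38) + 1*(-37) = -36; iterating: a(3)=-36, a(4)=-41, a(5)=-34, a(6)=-43, a(7)=-32, a(8)=-45, a(9)=-30; answer -30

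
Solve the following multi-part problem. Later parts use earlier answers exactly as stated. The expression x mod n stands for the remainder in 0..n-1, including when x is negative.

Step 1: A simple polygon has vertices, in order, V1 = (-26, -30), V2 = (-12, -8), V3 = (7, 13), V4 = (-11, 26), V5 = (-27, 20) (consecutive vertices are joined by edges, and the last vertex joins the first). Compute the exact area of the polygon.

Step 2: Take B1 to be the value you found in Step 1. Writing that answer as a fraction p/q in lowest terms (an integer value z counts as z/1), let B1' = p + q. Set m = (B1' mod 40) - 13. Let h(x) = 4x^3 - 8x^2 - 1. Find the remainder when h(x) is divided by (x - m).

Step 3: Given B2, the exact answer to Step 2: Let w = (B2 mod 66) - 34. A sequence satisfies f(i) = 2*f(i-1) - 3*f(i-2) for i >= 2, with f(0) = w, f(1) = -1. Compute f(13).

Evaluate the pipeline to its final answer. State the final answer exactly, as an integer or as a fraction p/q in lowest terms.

1511

Step 1: cross terms: (-26*-8 - -12*-30)=-152, (-12*13 - 7*-8)=-100, (7*26 - -11*13)=325, (-11*20 - -27*26)=482, (-27*-30 - -26*20)=1330; twice the area = |1885| = 1885; area = 1885/2; answer 1885/2
Step 2: B1 = 1885/2; threaded value p + q = 1887; m = -6; remainder = value at the root: 4*(-6)^3 - 8*(-6)^2 - 1 = (-864) + (-288) + (-1) = -1153; answer -1153
Step 3: B2 = -1153; w = 1; f(2) = 2*(-1) - 3*(1) = -5; iterating: f(2)=-5, f(3)=-7, f(4)=1, f(5)=23, f(6)=43, f(7)=17, f(8)=-95, f(9)=-241, f(10)=-197, f(11)=329, f(12)=1249, f(13)=1511; answer 1511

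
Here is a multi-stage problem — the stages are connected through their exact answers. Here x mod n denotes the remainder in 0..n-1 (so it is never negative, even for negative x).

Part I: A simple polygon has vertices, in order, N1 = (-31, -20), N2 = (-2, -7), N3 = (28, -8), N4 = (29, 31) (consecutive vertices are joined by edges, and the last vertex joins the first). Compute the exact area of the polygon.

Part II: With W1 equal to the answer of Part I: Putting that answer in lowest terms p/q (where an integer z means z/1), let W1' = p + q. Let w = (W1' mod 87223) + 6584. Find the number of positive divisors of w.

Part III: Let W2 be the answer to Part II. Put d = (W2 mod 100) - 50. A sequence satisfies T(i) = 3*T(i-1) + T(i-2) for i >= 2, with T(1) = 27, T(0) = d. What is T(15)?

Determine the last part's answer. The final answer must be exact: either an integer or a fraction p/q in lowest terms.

Part I: cross terms: (-31*-7 - -2*-20)=177, (-2*-8 - 28*-7)=212, (28*31 - 29*-8)=1100, (29*-20 - -31*31)=381; twice the area = |1870| = 1870; area = 935; answer 935
Part II: W1 = 935; threaded value p + q = 936; w = 7520; 7520 = 2^5 * 5 * 47; number of divisors = (5+1) * (1+1) * (1+1) = 24; answer 24
Part III: W2 = 24; d = -26; T(2) = 3*(27) + 1*(-26) = 55; iterating: T(2)=55, T(3)=192, T(4)=631, T(5)=2085, T(6)=6886, T(7)=22743, T(8)=75115, T(9)=248088, T(10)=819379, T(11)=2706225, T(12)=8938054, T(13)=29520387, T(14)=97499215, T(15)=322018032; answer 322018032

322018032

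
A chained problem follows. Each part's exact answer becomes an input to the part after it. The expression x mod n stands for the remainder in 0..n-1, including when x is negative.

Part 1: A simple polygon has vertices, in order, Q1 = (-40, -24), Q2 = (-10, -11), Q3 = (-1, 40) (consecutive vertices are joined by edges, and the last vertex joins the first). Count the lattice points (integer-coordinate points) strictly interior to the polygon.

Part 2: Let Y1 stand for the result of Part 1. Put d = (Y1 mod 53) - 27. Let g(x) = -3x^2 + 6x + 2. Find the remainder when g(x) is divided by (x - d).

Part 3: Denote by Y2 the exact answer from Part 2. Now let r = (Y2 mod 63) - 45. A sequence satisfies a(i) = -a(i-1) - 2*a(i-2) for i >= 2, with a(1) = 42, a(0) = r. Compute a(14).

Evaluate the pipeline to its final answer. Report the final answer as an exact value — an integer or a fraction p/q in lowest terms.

3760

Part 1: cross terms: (-40*-11 - -10*-24)=200, (-10*40 - -1*-11)=-411, (-1*-24 - -40*40)=1624; twice the area = |1413| = 1413; area = 1413/2; boundary points = 1 + 3 + 1 = 5; strictly interior points = area - boundary/2 + 1 = 705; answer 705
Part 2: Y1 = 705; d = -11; remainder = value at the root: -3*(-11)^2 + 6*(-11)^1 + 2 = (-363) + (-66) + (2) = -427; answer -427
Part 3: Y2 = -427; r = -31; a(2) = -1*(42) - 2*(-31) = 20; iterating: a(2)=20, a(3)=-104, a(4)=64, a(5)=144, a(6)=-272, a(7)=-16, a(8)=560, a(9)=-528, a(10)=-592, a(11)=1648, a(12)=-464, a(13)=-2832, a(14)=3760; answer 3760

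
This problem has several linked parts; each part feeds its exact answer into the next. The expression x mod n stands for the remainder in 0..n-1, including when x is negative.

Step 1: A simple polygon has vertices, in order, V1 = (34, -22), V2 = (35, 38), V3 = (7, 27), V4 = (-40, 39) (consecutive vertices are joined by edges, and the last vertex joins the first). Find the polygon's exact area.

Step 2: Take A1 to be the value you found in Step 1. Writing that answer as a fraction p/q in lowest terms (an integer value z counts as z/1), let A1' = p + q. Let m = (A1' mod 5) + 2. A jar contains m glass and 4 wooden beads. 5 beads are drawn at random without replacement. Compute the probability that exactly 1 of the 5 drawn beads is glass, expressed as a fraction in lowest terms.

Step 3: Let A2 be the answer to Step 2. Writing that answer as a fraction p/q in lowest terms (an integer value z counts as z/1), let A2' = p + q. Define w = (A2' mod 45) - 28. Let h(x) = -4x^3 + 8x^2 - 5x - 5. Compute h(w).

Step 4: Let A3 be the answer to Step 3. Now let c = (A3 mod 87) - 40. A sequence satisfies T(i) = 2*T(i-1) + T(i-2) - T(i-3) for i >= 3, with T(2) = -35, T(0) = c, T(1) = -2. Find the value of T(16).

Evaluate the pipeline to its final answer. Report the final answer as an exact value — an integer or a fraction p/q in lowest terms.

-4216695

Step 1: cross terms: (34*38 - 35*-22)=2062, (35*27 - 7*38)=679, (7*39 - -40*27)=1353, (-40*-22 - 34*39)=-446; twice the area = |3648| = 3648; area = 1824; answer 1824
Step 2: A1 = 1824; threaded value p + q = 1825; m = 2; total draws C(6,5) = 6; favorable C(2,1)*C(4,4) = 2; P = 1/3; answer 1/3
Step 3: A2 = 1/3; threaded value p + q = 4; w = -24; -4*(-24)^3 + 8*(-24)^2 - 5*(-24)^1 - 5 = (55296) + (4608) + (120) + (-5) = 60019; answer 60019
Step 4: A3 = 60019; c = 36; T(3) = 2*(-35) + 1*(-2) - 1*(36) = -108; iterating: T(3)=-108, T(4)=-249, T(5)=-571, T(6)=-1283, T(7)=-2888, T(8)=-6488, T(9)=-14581, T(10)=-32762, T(11)=-73617, T(12)=-165415, T(13)=-371685, T(14)=-835168, T(15)=-1876606, T(16)=-4216695; answer -4216695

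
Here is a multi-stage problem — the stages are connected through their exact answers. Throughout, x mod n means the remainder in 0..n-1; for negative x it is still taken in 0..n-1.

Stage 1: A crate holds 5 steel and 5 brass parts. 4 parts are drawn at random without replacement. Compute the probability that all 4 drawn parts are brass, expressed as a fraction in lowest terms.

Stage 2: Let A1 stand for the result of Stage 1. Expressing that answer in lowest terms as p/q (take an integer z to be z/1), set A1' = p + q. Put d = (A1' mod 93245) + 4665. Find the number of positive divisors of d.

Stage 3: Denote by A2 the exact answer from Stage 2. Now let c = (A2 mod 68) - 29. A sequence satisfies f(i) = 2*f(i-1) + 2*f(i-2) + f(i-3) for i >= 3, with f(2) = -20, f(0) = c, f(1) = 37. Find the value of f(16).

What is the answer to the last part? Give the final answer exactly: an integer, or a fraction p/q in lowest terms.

Stage 1: total draws C(10,4) = 210; favorable C(5,4) = 5; P = 1/42; answer 1/42
Stage 2: A1 = 1/42; threaded value p + q = 43; d = 4708; 4708 = 2^2 * 11 * 107; number of divisors = (2+1) * (1+1) * (1+1) = 12; answer 12
Stage 3: A2 = 12; c = -17; f(3) = 2*(-20) + 2*(37) + 1*(-17) = 17; iterating: f(3)=17, f(4)=31, f(5)=76, f(6)=231, f(7)=645, f(8)=1828, f(9)=5177, f(10)=14655, f(11)=41492, f(12)=117471, f(13)=332581, f(14)=941596, f(15)=2665825, f(16)=7547423; answer 7547423

7547423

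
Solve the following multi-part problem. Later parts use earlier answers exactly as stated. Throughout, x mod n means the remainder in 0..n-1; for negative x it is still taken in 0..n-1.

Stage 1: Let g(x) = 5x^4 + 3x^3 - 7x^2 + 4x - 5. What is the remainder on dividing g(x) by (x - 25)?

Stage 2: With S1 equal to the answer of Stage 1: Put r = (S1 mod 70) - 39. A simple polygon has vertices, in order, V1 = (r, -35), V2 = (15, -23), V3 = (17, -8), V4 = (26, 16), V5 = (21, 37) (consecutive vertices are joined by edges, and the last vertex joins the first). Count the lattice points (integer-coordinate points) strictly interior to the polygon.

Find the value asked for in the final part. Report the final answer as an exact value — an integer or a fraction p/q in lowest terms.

Stage 1: remainder = value at the root: 5*(25)^4 + 3*(25)^3 - 7*(25)^2 + 4*(25)^1 - 5 = (1953125) + (46875) + (-4375) + (100) + (-5) = 1995720; answer 1995720
Stage 2: S1 = 1995720; r = -19; cross terms: (-19*-23 - 15*-35)=962, (15*-8 - 17*-23)=271, (17*16 - 26*-8)=480, (26*37 - 21*16)=626, (21*-35 - -19*37)=-32; twice the area = |2307| = 2307; area = 2307/2; boundary points = 2 + 1 + 3 + 1 + 8 = 15; strictly interior points = area - boundary/2 + 1 = 1147; answer 1147

1147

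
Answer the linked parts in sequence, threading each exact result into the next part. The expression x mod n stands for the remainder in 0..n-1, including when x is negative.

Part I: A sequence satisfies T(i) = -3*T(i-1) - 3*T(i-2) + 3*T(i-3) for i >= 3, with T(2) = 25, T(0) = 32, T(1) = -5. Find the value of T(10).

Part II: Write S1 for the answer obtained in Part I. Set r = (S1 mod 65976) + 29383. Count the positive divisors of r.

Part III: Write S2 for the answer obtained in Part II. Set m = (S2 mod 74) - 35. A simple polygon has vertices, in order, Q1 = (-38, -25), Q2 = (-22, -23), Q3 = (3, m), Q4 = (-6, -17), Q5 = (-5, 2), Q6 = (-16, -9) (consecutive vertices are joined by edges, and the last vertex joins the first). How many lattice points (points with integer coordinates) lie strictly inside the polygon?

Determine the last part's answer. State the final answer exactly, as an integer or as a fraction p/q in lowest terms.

413

Part I: T(3) = -3*(25) - 3*(-5) + 3*(32) = 36; iterating: T(3)=36, T(4)=-198, T(5)=561, T(6)=-981, T(7)=666, T(8)=2628, T(9)=-12825, T(10)=32589; answer 32589
Part II: S1 = 32589; r = 61972; 61972 = 2^2 * 15493; number of divisors = (2+1) * (1+1) = 6; answer 6
Part III: S2 = 6; m = -29; cross terms: (-38*-23 - -22*-25)=324, (-22*-29 - 3*-23)=707, (3*-17 - -6*-29)=-225, (-6*2 - -5*-17)=-97, (-5*-9 - -16*2)=77, (-16*-25 - -38*-9)=58; twice the area = |844| = 844; area = 422; boundary points = 2 + 1 + 3 + 1 + 11 + 2 = 20; strictly interior points = area - boundary/2 + 1 = 413; answer 413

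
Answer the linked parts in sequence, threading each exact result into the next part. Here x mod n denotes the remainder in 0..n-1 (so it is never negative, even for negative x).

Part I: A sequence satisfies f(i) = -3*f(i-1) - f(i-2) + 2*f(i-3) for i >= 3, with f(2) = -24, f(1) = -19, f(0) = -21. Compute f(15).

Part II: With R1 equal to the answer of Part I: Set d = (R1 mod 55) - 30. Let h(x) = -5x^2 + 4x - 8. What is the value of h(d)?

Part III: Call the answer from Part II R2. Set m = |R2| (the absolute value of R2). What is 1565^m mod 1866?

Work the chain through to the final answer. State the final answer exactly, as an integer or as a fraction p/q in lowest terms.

Part I: f(3) = -3*(-24) - 1*(-19) + 2*(-21) = 49; iterating: f(3)=49, f(4)=-161, f(5)=386, f(6)=-899, f(7)=1989, f(8)=-4296, f(9)=9101, f(10)=-19029, f(11)=39394, f(12)=-80951, f(13)=165401, f(14)=-336464, f(15)=682089; answer 682089
Part II: R1 = 682089; d = 4; -5*(4)^2 + 4*(4)^1 - 8 = (-80) + (16) + (-8) = -72; answer -72
Part III: R2 = -72; m = 72; squarings mod 1866: 1565^1=1565, 1565^2=1033, 1565^4=1603, 1565^8=127, 1565^16=1201, 1565^32=1849, 1565^64=289; 1565^72 = 1565^8 * 1565^64 = 1249 (mod 1866); answer 1249

1249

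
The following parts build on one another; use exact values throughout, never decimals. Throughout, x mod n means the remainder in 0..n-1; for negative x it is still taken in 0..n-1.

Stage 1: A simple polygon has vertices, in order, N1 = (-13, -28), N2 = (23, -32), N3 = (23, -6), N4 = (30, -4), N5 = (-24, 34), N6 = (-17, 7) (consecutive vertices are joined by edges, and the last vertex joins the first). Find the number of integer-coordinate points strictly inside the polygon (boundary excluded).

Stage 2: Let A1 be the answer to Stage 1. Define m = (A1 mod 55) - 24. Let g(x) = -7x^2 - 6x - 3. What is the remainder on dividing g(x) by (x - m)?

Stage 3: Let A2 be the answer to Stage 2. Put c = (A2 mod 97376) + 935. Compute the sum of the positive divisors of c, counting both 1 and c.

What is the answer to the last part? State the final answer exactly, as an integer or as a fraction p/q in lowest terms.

Stage 1: cross terms: (-13*-32 - 23*-28)=1060, (23*-6 - 23*-32)=598, (23*-4 - 30*-6)=88, (30*34 - -24*-4)=924, (-24*7 - -17*34)=410, (-17*-28 - -13*7)=567; twice the area = |3647| = 3647; area = 3647/2; boundary points = 4 + 26 + 1 + 2 + 1 + 1 = 35; strictly interior points = area - boundary/2 + 1 = 1807; answer 1807
Stage 2: A1 = 1807; m = 23; remainder = value at the root: -7*(23)^2 - 6*(23)^1 - 3 = (-3703) + (-138) + (-3) = -3844; answer -3844
Stage 3: A2 = -3844; c = 94467; 94467 = 3 * 31489; sigma = (1 + 3) * (1 + 31489) = 4 * 31490 = 125960; answer 125960

125960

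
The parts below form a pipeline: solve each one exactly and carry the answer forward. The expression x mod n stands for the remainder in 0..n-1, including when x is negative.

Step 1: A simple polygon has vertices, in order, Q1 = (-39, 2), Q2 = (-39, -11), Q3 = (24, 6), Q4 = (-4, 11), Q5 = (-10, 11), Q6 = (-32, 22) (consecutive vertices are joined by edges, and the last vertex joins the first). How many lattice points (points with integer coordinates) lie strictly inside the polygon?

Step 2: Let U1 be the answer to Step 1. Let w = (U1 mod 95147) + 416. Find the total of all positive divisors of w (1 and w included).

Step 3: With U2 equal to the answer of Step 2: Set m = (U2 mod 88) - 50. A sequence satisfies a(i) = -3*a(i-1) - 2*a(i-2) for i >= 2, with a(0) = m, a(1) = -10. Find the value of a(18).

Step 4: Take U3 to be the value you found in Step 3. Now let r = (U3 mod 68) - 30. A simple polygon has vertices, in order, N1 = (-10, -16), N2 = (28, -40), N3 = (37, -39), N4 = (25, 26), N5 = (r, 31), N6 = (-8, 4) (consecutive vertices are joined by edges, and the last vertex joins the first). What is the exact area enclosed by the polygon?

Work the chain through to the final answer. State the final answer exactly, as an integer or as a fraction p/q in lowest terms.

2314

Step 1: cross terms: (-39*-11 - -39*2)=507, (-39*6 - 24*-11)=30, (24*11 - -4*6)=288, (-4*11 - -10*11)=66, (-10*22 - -32*11)=132, (-32*2 - -39*22)=794; twice the area = |1817| = 1817; area = 1817/2; boundary points = 13 + 1 + 1 + 6 + 11 + 1 = 33; strictly interior points = area - boundary/2 + 1 = 893; answer 893
Step 2: U1 = 893; w = 1309; 1309 = 7 * 11 * 17; sigma = (1 + 7) * (1 + 11) * (1 + 17) = 8 * 12 * 18 = 1728; answer 1728
Step 3: U2 = 1728; m = 6; a(2) = -3*(-10) - 2*(6) = 18; iterating: a(2)=18, a(3)=-34, a(4)=66, a(5)=-130, a(6)=258, a(7)=-514, a(8)=1026, a(9)=-2050, a(10)=4098, a(11)=-8194, a(12)=16386, a(13)=-32770, a(14)=65538, a(15)=-131074, a(16)=262146, a(17)=-524290, a(18)=1048578; answer 1048578
Step 4: U3 = 1048578; r = -12; cross terms: (-10*-40 - 28*-16)=848, (28*-39 - 37*-40)=388, (37*26 - 25*-39)=1937, (25*31 - -12*26)=1087, (-12*4 - -8*31)=200, (-8*-16 - -10*4)=168; twice the area = |4628| = 4628; area = 2314; answer 2314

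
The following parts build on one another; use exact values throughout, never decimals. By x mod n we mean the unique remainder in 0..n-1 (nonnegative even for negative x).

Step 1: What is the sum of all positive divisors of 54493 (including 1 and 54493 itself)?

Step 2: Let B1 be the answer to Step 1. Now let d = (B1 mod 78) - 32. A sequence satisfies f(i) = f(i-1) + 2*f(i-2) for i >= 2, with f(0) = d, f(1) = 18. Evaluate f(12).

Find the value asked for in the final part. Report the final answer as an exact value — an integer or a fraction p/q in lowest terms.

49158

Step 1: 54493 is prime, so its only divisors are 1 and 54493; sigma = 1 + 54493 = 54494; answer 54494
Step 2: B1 = 54494; d = 18; f(2) = 1*(18) + 2*(18) = 54; iterating: f(2)=54, f(3)=90, f(4)=198, f(5)=378, f(6)=774, f(7)=1530, f(8)=3078, f(9)=6138, f(10)=12294, f(11)=24570, f(12)=49158; answer 49158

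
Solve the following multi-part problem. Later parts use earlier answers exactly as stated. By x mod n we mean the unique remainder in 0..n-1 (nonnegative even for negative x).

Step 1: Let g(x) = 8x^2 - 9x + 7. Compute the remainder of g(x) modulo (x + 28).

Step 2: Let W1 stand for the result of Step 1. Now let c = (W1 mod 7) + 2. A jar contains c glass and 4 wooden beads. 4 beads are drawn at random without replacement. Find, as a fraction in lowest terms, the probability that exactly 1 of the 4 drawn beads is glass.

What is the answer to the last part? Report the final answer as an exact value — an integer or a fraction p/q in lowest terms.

8/15

Step 1: remainder = value at the root: 8*(-28)^2 - 9*(-28)^1 + 7 = (6272) + (252) + (7) = 6531; answer 6531
Step 2: W1 = 6531; c = 2; total draws C(6,4) = 15; favorable C(2,1)*C(4,3) = 8; P = 8/15; answer 8/15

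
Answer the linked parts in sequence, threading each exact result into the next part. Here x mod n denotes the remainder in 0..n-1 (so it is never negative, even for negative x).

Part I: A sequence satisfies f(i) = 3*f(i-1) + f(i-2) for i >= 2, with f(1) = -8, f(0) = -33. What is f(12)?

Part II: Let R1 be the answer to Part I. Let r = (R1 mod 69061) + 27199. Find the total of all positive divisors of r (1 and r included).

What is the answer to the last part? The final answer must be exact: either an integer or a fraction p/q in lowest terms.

Part I: f(2) = 3*(-8) + 1*(-33) = -57; iterating: f(2)=-57, f(3)=-179, f(4)=-594, f(5)=-1961, f(6)=-6477, f(7)=-21392, f(8)=-70653, f(9)=-233351, f(10)=-770706, f(11)=-2545469, f(12)=-8407113; answer -8407113
Part II: R1 = -8407113; r = 45528; 45528 = 2^3 * 3 * 7 * 271; sigma = (1 + 2 + 4 + 8) * (1 + 3) * (1 + 7) * (1 + 271) = 15 * 4 * 8 * 272 = 130560; answer 130560

130560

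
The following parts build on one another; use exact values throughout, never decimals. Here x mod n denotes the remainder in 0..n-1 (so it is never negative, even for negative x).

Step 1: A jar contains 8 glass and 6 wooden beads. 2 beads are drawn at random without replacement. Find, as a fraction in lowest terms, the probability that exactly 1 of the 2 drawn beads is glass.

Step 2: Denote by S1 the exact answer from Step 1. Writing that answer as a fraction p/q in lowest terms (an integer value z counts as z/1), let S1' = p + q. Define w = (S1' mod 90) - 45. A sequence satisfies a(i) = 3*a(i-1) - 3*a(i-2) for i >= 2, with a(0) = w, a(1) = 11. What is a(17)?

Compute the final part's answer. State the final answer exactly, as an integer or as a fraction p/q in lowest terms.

-6561

Step 1: total draws C(14,2) = 91; favorable C(8,1)*C(6,1) = 48; P = 48/91; answer 48/91
Step 2: S1 = 48/91; threaded value p + q = 139; w = 4; a(2) = 3*(11) - 3*(4) = 21; iterating: a(2)=21, a(3)=30, a(4)=27, a(5)=-9, a(6)=-108, a(7)=-297, a(8)=-567, a(9)=-810, a(10)=-729, a(11)=243, a(12)=2916, a(13)=8019, a(14)=15309, a(15)=21870, a(16)=19683, a(17)=-6561; answer -6561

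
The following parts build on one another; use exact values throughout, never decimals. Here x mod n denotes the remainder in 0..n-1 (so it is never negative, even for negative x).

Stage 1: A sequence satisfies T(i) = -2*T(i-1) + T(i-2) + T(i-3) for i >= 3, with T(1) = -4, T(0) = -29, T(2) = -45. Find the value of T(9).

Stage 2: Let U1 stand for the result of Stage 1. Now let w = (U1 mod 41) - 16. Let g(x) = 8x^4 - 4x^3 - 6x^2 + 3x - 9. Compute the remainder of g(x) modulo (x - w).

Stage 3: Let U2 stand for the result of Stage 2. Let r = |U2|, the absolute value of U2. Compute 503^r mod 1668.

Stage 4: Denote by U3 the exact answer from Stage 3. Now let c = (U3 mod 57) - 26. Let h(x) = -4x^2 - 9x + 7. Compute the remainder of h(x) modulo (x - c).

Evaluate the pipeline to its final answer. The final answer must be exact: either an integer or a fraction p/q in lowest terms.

Stage 1: T(3) = -2*(-45) + 1*(-4) + 1*(-29) = 57; iterating: T(3)=57, T(4)=-163, T(5)=338, T(6)=-782, T(7)=1739, T(8)=-3922, T(9)=8801; answer 8801
Stage 2: U1 = 8801; w = 11; remainder = value at the root: 8*(11)^4 - 4*(11)^3 - 6*(11)^2 + 3*(11)^1 - 9 = (117128) + (-5324) + (-726) + (33) + (-9) = 111102; answer 111102
Stage 3: U2 = 111102; r = 111102; squarings mod 1668: 503^1=503, 503^2=1141, 503^4=841, 503^8=49, 503^16=733, 503^32=193, 503^64=553, 503^128=565, 503^256=637, 503^512=445, 503^1024=1201, 503^2048=1249, 503^4096=421, 503^8192=433, 503^16384=673, 503^32768=901, 503^65536=1153; 503^111102 = 503^2 * 503^4 * 503^8 * 503^16 * 503^32 * 503^64 * 503^128 * 503^256 * 503^4096 * 503^8192 * 503^32768 * 503^65536 = 1177 (mod 1668); answer 1177
Stage 4: U3 = 1177; c = 11; remainder = value at the root: -4*(11)^2 - 9*(11)^1 + 7 = (-484) + (-99) + (7) = -576; answer -576

-576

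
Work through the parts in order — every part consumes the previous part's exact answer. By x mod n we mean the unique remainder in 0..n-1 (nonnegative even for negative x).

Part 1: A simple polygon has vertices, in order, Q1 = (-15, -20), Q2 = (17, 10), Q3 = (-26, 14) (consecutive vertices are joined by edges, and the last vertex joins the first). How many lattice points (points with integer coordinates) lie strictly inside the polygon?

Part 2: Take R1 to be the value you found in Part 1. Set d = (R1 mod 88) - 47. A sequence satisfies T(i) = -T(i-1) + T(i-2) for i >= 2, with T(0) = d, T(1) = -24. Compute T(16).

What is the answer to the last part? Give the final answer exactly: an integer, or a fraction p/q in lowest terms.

-2542

Part 1: cross terms: (-15*10 - 17*-20)=190, (17*14 - -26*10)=498, (-26*-20 - -15*14)=730; twice the area = |1418| = 1418; area = 709; boundary points = 2 + 1 + 1 = 4; strictly interior points = area - boundary/2 + 1 = 708; answer 708
Part 2: R1 = 708; d = -43; T(2) = -1*(-24) + 1*(-43) = -19; iterating: T(2)=-19, T(3)=-5, T(4)=-14, T(5)=9, T(6)=-23, T(7)=32, T(8)=-55, T(9)=87, T(10)=-142, T(11)=229, T(12)=-371, T(13)=600, T(14)=-971, T(15)=1571, T(16)=-2542; answer -2542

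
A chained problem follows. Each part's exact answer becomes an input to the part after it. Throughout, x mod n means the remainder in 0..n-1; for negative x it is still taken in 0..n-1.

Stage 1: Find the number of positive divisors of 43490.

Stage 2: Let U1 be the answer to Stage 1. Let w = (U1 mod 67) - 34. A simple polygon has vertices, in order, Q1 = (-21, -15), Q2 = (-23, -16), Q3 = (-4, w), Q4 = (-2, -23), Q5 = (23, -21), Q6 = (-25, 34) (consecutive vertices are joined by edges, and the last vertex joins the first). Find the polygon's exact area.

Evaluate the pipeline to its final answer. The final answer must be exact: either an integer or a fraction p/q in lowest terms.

Stage 1: 43490 = 2 * 5 * 4349; number of divisors = (1+1) * (1+1) * (1+1) = 8; answer 8
Stage 2: U1 = 8; w = -26; cross terms: (-21*-16 - -23*-15)=-9, (-23*-26 - -4*-16)=534, (-4*-23 - -2*-26)=40, (-2*-21 - 23*-23)=571, (23*34 - -25*-21)=257, (-25*-15 - -21*34)=1089; twice the area = |2482| = 2482; area = 1241; answer 1241

1241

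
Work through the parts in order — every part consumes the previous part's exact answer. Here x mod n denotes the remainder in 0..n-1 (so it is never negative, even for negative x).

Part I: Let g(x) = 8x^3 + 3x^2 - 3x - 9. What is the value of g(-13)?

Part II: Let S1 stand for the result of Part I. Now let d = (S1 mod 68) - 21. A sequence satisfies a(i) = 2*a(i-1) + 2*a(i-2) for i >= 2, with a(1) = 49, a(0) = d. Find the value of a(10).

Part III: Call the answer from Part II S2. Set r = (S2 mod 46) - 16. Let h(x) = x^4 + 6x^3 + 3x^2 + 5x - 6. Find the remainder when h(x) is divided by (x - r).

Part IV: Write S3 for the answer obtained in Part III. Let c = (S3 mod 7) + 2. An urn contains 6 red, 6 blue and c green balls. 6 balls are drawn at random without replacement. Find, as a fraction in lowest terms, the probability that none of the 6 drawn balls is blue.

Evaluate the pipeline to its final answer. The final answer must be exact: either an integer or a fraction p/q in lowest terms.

12/715

Part I: 8*(-13)^3 + 3*(-13)^2 - 3*(-13)^1 - 9 = (-17576) + (507) + (39) + (-9) = -17039; answer -17039
Part II: S1 = -17039; d = 8; a(2) = 2*(49) + 2*(8) = 114; iterating: a(2)=114, a(3)=326, a(4)=880, a(5)=2412, a(6)=6584, a(7)=17992, a(8)=49152, a(9)=134288, a(10)=366880; answer 366880
Part III: S2 = 366880; r = 14; remainder = value at the root: 1*(14)^4 + 6*(14)^3 + 3*(14)^2 + 5*(14)^1 - 6 = (38416) + (16464) + (588) + (70) + (-6) = 55532; answer 55532
Part IV: S3 = 55532; c = 3; total draws C(15,6) = 5005; favorable C(9,6) = 84; P = 12/715; answer 12/715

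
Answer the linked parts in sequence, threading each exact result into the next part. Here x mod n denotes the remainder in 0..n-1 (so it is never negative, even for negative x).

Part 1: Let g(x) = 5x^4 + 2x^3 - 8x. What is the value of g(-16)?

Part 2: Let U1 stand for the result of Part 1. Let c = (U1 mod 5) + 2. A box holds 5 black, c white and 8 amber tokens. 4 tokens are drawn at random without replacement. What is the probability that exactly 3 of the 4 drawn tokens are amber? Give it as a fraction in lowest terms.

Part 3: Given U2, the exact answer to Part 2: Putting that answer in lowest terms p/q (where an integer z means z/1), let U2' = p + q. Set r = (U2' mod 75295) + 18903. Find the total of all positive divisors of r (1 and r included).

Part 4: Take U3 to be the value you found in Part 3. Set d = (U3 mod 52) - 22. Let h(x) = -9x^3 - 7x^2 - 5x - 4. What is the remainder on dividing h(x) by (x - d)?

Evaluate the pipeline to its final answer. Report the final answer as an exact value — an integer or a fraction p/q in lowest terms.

1718

Part 1: 5*(-16)^4 + 2*(-16)^3 - 8*(-16)^1 = (327680) + (-8192) + (128) = 319616; answer 319616
Part 2: U1 = 319616; c = 3; total draws C(16,4) = 1820; favorable C(8,3)*C(8,1) = 448; P = 16/65; answer 16/65
Part 3: U2 = 16/65; threaded value p + q = 81; r = 18984; 18984 = 2^3 * 3 * 7 * 113; sigma = (1 + 2 + 4 + 8) * (1 + 3) * (1 + 7) * (1 + 113) = 15 * 4 * 8 * 114 = 54720; answer 54720
Part 4: U3 = 54720; d = -6; remainder = value at the root: -9*(-6)^3 - 7*(-6)^2 - 5*(-6)^1 - 4 = (1944) + (-252) + (30) + (-4) = 1718; answer 1718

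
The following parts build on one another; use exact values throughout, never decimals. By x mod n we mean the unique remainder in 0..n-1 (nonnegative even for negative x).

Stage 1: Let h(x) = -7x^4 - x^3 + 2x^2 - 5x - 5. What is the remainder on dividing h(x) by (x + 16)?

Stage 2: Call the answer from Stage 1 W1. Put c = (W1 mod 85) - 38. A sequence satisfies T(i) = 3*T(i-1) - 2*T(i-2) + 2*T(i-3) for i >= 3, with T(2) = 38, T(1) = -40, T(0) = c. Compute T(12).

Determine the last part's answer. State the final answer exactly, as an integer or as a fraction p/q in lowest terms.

Stage 1: remainder = value at the root: -7*(-16)^4 - 1*(-16)^3 + 2*(-16)^2 - 5*(-16)^1 - 5 = (-458752) + (4096) + (512) + (80) + (-5) = -454069; answer -454069
Stage 2: W1 = -454069; c = -37; T(3) = 3*(38) - 2*(-40) + 2*(-37) = 120; iterating: T(3)=120, T(4)=204, T(5)=448, T(6)=1176, T(7)=3040, T(8)=7664, T(9)=19264, T(10)=48544, T(11)=122432, T(12)=308736; answer 308736

308736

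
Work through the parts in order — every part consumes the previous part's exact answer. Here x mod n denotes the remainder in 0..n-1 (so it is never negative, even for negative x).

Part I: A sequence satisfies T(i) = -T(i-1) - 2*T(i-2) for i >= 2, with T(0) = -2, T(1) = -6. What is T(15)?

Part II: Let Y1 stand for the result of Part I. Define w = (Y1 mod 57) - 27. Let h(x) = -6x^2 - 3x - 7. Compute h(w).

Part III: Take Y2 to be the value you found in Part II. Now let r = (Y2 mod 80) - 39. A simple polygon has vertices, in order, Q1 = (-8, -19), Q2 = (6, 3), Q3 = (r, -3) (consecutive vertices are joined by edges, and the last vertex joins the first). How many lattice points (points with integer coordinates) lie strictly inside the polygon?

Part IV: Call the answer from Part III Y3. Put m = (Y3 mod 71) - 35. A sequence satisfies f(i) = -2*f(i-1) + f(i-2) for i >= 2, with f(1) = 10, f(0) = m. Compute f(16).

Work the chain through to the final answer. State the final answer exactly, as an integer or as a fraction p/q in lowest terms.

Part I: T(2) = -1*(-6) - 2*(-2) = 10; iterating: T(2)=10, T(3)=2, T(4)=-22, T(5)=18, T(6)=26, T(7)=-62, T(8)=10, T(9)=114, T(10)=-134, T(11)=-94, T(12)=362, T(13)=-174, T(14)=-550, T(15)=898; answer 898
Part II: Y1 = 898; w = 16; -6*(16)^2 - 3*(16)^1 - 7 = (-1536) + (-48) + (-7) = -1591; answer -1591
Part III: Y2 = -1591; r = -30; cross terms: (-8*3 - 6*-19)=90, (6*-3 - -30*3)=72, (-30*-19 - -8*-3)=546; twice the area = |708| = 708; area = 354; boundary points = 2 + 6 + 2 = 10; strictly interior points = area - boundary/2 + 1 = 350; answer 350
Part IV: Y3 = 350; m = 31; f(2) = -2*(10) + 1*(31) = 11; iterating: f(2)=11, f(3)=-12, f(4)=35, f(5)=-82, f(6)=199, f(7)=-480, f(8)=1159, f(9)=-2798, f(10)=6755, f(11)=-16308, f(12)=39371, f(13)=-95050, f(14)=229471, f(15)=-553992, f(16)=1337455; answer 1337455

1337455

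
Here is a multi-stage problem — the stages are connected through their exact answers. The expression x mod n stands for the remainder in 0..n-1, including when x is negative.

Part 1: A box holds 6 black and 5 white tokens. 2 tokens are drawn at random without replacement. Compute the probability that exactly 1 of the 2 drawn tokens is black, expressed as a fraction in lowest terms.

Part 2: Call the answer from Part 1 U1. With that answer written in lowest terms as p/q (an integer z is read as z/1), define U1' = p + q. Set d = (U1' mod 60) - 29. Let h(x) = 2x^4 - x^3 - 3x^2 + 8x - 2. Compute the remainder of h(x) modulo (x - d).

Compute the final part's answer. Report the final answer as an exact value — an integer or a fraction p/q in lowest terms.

Part 1: total draws C(11,2) = 55; favorable C(6,1)*C(5,1) = 30; P = 6/11; answer 6/11
Part 2: U1 = 6/11; threaded value p + q = 17; d = -12; remainder = value at the root: 2*(-12)^4 - 1*(-12)^3 - 3*(-12)^2 + 8*(-12)^1 - 2 = (41472) + (1728) + (-432) + (-96) + (-2) = 42670; answer 42670

42670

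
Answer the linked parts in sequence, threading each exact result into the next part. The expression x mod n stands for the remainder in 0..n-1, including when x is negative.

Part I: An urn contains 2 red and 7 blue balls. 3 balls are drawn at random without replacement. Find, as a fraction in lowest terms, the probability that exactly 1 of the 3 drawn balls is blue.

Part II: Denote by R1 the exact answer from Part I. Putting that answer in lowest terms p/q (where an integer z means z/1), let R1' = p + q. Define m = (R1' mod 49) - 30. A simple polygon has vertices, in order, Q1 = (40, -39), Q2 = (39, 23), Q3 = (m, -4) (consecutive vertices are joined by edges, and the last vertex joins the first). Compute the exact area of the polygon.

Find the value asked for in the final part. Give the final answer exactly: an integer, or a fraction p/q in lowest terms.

3499/2

Part I: total draws C(9,3) = 84; favorable C(7,1)*C(2,2) = 7; P = 1/12; answer 1/12
Part II: R1 = 1/12; threaded value p + q = 13; m = -17; cross terms: (40*23 - 39*-39)=2441, (39*-4 - -17*23)=235, (-17*-39 - 40*-4)=823; twice the area = |3499| = 3499; area = 3499/2; answer 3499/2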